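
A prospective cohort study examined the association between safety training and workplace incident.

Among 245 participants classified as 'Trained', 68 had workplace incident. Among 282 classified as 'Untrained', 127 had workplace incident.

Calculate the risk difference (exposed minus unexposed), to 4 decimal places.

-0.1728

From the description: a = 68, b = 177, c = 127, d = 155.
Risk in exposed = 68/245 = 0.277551; risk in unexposed = 127/282 = 0.450355.
Risk difference = 0.277551 − 0.450355 = -0.172804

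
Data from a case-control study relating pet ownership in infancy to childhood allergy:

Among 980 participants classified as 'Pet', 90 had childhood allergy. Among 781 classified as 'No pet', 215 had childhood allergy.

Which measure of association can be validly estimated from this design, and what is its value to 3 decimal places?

0.266

From the description: a = 90, b = 890, c = 215, d = 566.
This is a case-control study: participants were sampled on outcome status, so risks in the source population cannot be estimated directly — relative risk is not valid here. The odds ratio is the appropriate measure.
OR = (a·d)/(b·c) = (90 × 566) / (890 × 215) = 50940 / 191350 = 0.26621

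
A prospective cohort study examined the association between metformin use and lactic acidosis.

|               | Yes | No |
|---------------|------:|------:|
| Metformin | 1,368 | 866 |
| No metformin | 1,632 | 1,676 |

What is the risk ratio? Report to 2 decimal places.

1.24

Cells: a = 1368, b = 866, c = 1632, d = 1676.
Risk in exposed = 1368/2234 = 0.61235; risk in unexposed = 1632/3308 = 0.49335.
RR = 0.61235 / 0.49335 = 1.24122
The risk among the exposed is 1.24 times that among the unexposed.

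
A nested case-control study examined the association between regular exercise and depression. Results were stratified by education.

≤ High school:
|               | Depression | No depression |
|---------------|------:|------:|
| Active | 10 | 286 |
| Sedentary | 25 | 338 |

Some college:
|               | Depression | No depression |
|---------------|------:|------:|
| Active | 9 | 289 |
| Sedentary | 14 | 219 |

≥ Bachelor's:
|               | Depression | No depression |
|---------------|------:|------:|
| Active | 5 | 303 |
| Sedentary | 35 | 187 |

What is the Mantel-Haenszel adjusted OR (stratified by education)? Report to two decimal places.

OR_MH = Σ(aᵢdᵢ/nᵢ) / Σ(bᵢcᵢ/nᵢ), where nᵢ is the stratum total.
Stratum 1 (≤ High school): n = 659; a·d/n = 10·338/659 = 5.1290; b·c/n = 286·25/659 = 10.8498
Stratum 2 (Some college): n = 531; a·d/n = 9·219/531 = 3.7119; b·c/n = 289·14/531 = 7.6196
Stratum 3 (≥ Bachelor's): n = 530; a·d/n = 5·187/530 = 1.7642; b·c/n = 303·35/530 = 20.0094
OR_MH = (5.1290 + 3.7119 + 1.7642) / (10.8498 + 7.6196 + 20.0094) = 10.6050 / 38.4788 = 0.27561

0.28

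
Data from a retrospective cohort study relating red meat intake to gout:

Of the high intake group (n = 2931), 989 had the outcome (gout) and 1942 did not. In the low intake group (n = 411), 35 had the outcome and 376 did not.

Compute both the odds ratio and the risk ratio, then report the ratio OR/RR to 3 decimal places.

1.381

From the description: a = 989, b = 1942, c = 35, d = 376.
OR = (989·376)/(1942·35) = 371864/67970 = 5.47100
Risk in exposed = 989/2931 = 0.33743; risk in unexposed = 35/411 = 0.08516; RR = 3.96236
OR/RR = 5.47100 / 3.96236 = 1.38074
The outcome is not rare, so the OR lies further from 1 than the RR.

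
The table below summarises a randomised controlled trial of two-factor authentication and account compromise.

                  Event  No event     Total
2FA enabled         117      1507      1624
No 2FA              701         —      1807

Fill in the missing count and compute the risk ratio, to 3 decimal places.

0.186

The missing cell is in the unexposed row: 1807 − 701 = 1106.
So a = 117, b = 1507, c = 701, d = 1106.
RR = [a/(a+b)] / [c/(c+d)] = (117/1624) / (701/1807) = 0.07204/0.38794 = 0.18571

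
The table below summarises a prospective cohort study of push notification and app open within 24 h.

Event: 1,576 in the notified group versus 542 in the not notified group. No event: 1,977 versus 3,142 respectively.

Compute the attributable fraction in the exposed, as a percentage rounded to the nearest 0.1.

From the description: a = 1576, b = 1977, c = 542, d = 3142.
Risk in exposed = 1576/3553 = 0.44357; risk in unexposed = 542/3684 = 0.14712.
RR = 0.44357/0.14712 = 3.01496
AR% = (RR − 1)/RR × 100 = (3.01496 − 1)/3.01496 × 100 = 66.8320%

66.8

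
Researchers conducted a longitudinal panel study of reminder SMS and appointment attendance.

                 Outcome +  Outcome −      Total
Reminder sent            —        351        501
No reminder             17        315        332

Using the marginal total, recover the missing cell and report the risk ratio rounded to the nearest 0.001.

5.847

The missing cell is in the exposed row: 501 − 351 = 150.
So a = 150, b = 351, c = 17, d = 315.
RR = [a/(a+b)] / [c/(c+d)] = (150/501) / (17/332) = 0.29940/0.05120 = 5.84713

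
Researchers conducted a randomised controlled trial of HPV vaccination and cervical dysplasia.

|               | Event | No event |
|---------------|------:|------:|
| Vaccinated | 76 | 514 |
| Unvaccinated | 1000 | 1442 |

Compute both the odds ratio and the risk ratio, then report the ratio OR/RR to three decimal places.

Cells: a = 76, b = 514, c = 1000, d = 1442.
OR = (76·1442)/(514·1000) = 109592/514000 = 0.21321
Risk in exposed = 76/590 = 0.12881; risk in unexposed = 1000/2442 = 0.40950; RR = 0.31456
OR/RR = 0.21321 / 0.31456 = 0.67781
The outcome is not rare, so the OR lies further from 1 than the RR.

0.678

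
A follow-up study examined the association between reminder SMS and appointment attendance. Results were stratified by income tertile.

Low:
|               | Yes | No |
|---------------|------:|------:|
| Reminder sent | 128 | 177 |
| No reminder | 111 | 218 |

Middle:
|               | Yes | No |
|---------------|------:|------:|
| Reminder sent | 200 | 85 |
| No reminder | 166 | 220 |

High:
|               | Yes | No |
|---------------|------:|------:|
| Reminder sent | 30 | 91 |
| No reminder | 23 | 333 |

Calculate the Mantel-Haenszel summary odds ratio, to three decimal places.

OR_MH = Σ(aᵢdᵢ/nᵢ) / Σ(bᵢcᵢ/nᵢ), where nᵢ is the stratum total.
Stratum 1 (Low): n = 634; a·d/n = 128·218/634 = 44.0126; b·c/n = 177·111/634 = 30.9890
Stratum 2 (Middle): n = 671; a·d/n = 200·220/671 = 65.5738; b·c/n = 85·166/671 = 21.0283
Stratum 3 (High): n = 477; a·d/n = 30·333/477 = 20.9434; b·c/n = 91·23/477 = 4.3878
OR_MH = (44.0126 + 65.5738 + 20.9434) / (30.9890 + 21.0283 + 4.3878) = 130.5298 / 56.4051 = 2.31415

2.314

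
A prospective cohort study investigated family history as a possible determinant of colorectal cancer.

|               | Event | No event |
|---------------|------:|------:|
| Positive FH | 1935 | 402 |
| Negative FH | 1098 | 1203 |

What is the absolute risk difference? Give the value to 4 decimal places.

Cells: a = 1935, b = 402, c = 1098, d = 1203.
Risk in exposed = 1935/2337 = 0.827985; risk in unexposed = 1098/2301 = 0.477184.
Risk difference = 0.827985 − 0.477184 = 0.350801

0.3508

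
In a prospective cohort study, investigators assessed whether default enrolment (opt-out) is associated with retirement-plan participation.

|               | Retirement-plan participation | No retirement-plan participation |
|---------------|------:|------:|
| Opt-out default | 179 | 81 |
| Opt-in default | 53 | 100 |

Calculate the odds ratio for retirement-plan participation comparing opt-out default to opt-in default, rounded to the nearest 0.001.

Cells: a = 179, b = 81, c = 53, d = 100.
OR = (a·d)/(b·c) = (179 × 100) / (81 × 53) = 17900 / 4293 = 4.16958
The odds of retirement-plan participation are about 4.17 times as high in the opt-out default group.

4.170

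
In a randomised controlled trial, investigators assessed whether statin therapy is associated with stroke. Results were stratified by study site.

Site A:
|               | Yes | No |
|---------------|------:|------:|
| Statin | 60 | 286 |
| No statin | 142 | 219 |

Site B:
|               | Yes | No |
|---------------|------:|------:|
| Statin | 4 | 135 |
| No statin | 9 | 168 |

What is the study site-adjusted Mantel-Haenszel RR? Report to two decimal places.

0.45

RR_MH = Σ(aᵢ·n₀ᵢ/nᵢ) / Σ(cᵢ·n₁ᵢ/nᵢ), with n₁ᵢ = aᵢ+bᵢ (exposed), n₀ᵢ = cᵢ+dᵢ (unexposed), nᵢ = n₁ᵢ+n₀ᵢ.
Stratum 1 (Site A): n₁ = 346, n₀ = 361, n = 707; a·n₀/n = 60·361/707 = 30.6365; c·n₁/n = 142·346/707 = 69.4936
Stratum 2 (Site B): n₁ = 139, n₀ = 177, n = 316; a·n₀/n = 4·177/316 = 2.2405; c·n₁/n = 9·139/316 = 3.9589
RR_MH = (30.6365 + 2.2405) / (69.4936 + 3.9589) = 32.8770 / 73.4525 = 0.44760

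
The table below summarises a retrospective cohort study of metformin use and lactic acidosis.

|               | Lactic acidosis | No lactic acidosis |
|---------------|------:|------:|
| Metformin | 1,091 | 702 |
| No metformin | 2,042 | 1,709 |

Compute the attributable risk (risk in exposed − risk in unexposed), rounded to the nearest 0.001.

Cells: a = 1091, b = 702, c = 2042, d = 1709.
Risk in exposed = 1091/1793 = 0.608477; risk in unexposed = 2042/3751 = 0.544388.
Risk difference = 0.608477 − 0.544388 = 0.064089

0.064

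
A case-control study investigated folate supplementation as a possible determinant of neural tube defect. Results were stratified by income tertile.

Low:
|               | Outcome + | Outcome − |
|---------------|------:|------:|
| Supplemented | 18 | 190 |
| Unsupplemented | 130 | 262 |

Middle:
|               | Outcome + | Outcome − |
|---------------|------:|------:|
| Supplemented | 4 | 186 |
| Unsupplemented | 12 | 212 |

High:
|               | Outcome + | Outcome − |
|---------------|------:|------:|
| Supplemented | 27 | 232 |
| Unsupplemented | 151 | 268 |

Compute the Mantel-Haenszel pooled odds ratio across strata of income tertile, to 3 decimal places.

0.210

OR_MH = Σ(aᵢdᵢ/nᵢ) / Σ(bᵢcᵢ/nᵢ), where nᵢ is the stratum total.
Stratum 1 (Low): n = 600; a·d/n = 18·262/600 = 7.8600; b·c/n = 190·130/600 = 41.1667
Stratum 2 (Middle): n = 414; a·d/n = 4·212/414 = 2.0483; b·c/n = 186·12/414 = 5.3913
Stratum 3 (High): n = 678; a·d/n = 27·268/678 = 10.6726; b·c/n = 232·151/678 = 51.6696
OR_MH = (7.8600 + 2.0483 + 10.6726) / (41.1667 + 5.3913 + 51.6696) = 20.5809 / 98.2276 = 0.20952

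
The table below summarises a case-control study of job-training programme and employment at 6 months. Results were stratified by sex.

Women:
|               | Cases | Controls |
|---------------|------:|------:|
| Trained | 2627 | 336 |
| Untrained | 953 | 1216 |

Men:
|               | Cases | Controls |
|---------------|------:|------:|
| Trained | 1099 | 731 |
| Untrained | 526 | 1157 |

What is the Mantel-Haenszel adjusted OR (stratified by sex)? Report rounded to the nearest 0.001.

OR_MH = Σ(aᵢdᵢ/nᵢ) / Σ(bᵢcᵢ/nᵢ), where nᵢ is the stratum total.
Stratum 1 (Women): n = 5132; a·d/n = 2627·1216/5132 = 622.4536; b·c/n = 336·953/5132 = 62.3944
Stratum 2 (Men): n = 3513; a·d/n = 1099·1157/3513 = 361.9536; b·c/n = 731·526/3513 = 109.4523
OR_MH = (622.4536 + 361.9536) / (62.3944 + 109.4523) = 984.4072 / 171.8467 = 5.72840

5.728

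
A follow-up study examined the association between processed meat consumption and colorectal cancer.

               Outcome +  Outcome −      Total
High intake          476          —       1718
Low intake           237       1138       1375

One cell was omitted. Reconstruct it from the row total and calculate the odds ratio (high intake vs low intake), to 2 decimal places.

1.84

The missing cell is in the exposed row: 1718 − 476 = 1242.
So a = 476, b = 1242, c = 237, d = 1138.
OR = (a·d)/(b·c) = (476 × 1138) / (1242 × 237) = 541688 / 294354 = 1.84026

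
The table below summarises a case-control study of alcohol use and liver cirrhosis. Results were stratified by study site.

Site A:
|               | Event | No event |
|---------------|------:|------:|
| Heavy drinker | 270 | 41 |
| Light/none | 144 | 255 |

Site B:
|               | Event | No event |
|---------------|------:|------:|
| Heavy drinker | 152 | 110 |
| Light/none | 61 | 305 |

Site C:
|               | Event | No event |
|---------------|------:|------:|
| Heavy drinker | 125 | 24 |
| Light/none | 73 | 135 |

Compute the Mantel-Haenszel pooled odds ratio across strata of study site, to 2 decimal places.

9.12

OR_MH = Σ(aᵢdᵢ/nᵢ) / Σ(bᵢcᵢ/nᵢ), where nᵢ is the stratum total.
Stratum 1 (Site A): n = 710; a·d/n = 270·255/710 = 96.9718; b·c/n = 41·144/710 = 8.3155
Stratum 2 (Site B): n = 628; a·d/n = 152·305/628 = 73.8217; b·c/n = 110·61/628 = 10.6847
Stratum 3 (Site C): n = 357; a·d/n = 125·135/357 = 47.2689; b·c/n = 24·73/357 = 4.9076
OR_MH = (96.9718 + 73.8217 + 47.2689) / (8.3155 + 10.6847 + 4.9076) = 218.0624 / 23.9078 = 9.12098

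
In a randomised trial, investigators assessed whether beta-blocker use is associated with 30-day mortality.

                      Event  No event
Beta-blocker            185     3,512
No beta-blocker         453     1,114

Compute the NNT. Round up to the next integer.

5

Risk in treated group = 185/3697 = 0.05004; risk in control = 453/1567 = 0.28909.
Absolute risk reduction = 0.28909 − 0.05004 = 0.23905
NNT = 1 / ARR = 1 / 0.23905 = 4.183 → round up → 5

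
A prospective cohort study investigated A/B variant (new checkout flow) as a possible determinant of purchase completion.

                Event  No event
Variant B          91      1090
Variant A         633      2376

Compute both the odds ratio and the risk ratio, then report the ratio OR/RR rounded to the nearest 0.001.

Cells: a = 91, b = 1090, c = 633, d = 2376.
OR = (91·2376)/(1090·633) = 216216/689970 = 0.31337
Risk in exposed = 91/1181 = 0.07705; risk in unexposed = 633/3009 = 0.21037; RR = 0.36628
OR/RR = 0.31337 / 0.36628 = 0.85555
The outcome is not rare, so the OR lies further from 1 than the RR.

0.856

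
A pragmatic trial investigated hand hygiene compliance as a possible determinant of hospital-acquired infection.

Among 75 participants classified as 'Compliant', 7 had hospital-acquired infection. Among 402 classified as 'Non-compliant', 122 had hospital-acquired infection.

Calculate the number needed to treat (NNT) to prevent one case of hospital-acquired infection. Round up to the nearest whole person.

5

Risk in treated group = 7/75 = 0.09333; risk in control = 122/402 = 0.30348.
Absolute risk reduction = 0.30348 − 0.09333 = 0.21015
NNT = 1 / ARR = 1 / 0.21015 = 4.759 → round up → 5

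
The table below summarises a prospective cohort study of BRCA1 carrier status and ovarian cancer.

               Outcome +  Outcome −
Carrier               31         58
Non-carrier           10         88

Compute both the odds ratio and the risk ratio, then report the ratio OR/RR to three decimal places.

1.378

Cells: a = 31, b = 58, c = 10, d = 88.
OR = (31·88)/(58·10) = 2728/580 = 4.70345
Risk in exposed = 31/89 = 0.34831; risk in unexposed = 10/98 = 0.10204; RR = 3.41348
OR/RR = 4.70345 / 3.41348 = 1.37790
The outcome is not rare, so the OR lies further from 1 than the RR.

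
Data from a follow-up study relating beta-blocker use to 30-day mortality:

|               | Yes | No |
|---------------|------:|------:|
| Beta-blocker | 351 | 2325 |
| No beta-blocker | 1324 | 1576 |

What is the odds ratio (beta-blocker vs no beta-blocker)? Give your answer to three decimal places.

Cells: a = 351, b = 2325, c = 1324, d = 1576.
OR = (a·d)/(b·c) = (351 × 1576) / (2325 × 1324) = 553176 / 3078300 = 0.17970
Exposure is associated with lower odds of 30-day mortality (OR = 0.18 < 1).

0.180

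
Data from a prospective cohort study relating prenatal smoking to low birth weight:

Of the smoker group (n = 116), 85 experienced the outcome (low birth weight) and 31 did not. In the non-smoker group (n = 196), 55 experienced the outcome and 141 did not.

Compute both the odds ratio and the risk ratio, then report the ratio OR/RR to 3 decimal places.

From the description: a = 85, b = 31, c = 55, d = 141.
OR = (85·141)/(31·55) = 11985/1705 = 7.02933
Risk in exposed = 85/116 = 0.73276; risk in unexposed = 55/196 = 0.28061; RR = 2.61129
OR/RR = 7.02933 / 2.61129 = 2.69190
The outcome is not rare, so the OR lies further from 1 than the RR.

2.692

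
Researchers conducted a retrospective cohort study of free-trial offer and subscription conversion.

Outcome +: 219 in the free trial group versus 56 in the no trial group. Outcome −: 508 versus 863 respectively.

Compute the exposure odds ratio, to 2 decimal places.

From the description: a = 219, b = 508, c = 56, d = 863.
OR = (a·d)/(b·c) = (219 × 863) / (508 × 56) = 188997 / 28448 = 6.64360
The odds of subscription conversion are about 6.64 times as high in the free trial group.

6.64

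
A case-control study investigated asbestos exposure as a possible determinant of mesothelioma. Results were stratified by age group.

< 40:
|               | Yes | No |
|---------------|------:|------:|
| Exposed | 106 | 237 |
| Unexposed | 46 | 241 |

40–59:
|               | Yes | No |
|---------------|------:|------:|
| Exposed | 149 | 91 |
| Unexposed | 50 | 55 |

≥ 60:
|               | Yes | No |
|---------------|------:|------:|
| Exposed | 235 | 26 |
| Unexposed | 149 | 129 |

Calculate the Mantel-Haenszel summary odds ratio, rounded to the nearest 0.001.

OR_MH = Σ(aᵢdᵢ/nᵢ) / Σ(bᵢcᵢ/nᵢ), where nᵢ is the stratum total.
Stratum 1 (< 40): n = 630; a·d/n = 106·241/630 = 40.5492; b·c/n = 237·46/630 = 17.3048
Stratum 2 (40–59): n = 345; a·d/n = 149·55/345 = 23.7536; b·c/n = 91·50/345 = 13.1884
Stratum 3 (≥ 60): n = 539; a·d/n = 235·129/539 = 56.2430; b·c/n = 26·149/539 = 7.1874
OR_MH = (40.5492 + 23.7536 + 56.2430) / (17.3048 + 13.1884 + 7.1874) = 120.5459 / 37.6806 = 3.19915

3.199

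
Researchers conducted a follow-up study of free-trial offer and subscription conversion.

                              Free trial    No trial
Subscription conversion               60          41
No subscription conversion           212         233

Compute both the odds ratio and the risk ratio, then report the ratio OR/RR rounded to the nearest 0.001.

1.091

Reading the table with exposure as columns: a = 60 (Free trial, case), b = 212 (Free trial, non-case), c = 41 (No trial, case), d = 233.
OR = (60·233)/(212·41) = 13980/8692 = 1.60838
Risk in exposed = 60/272 = 0.22059; risk in unexposed = 41/274 = 0.14964; RR = 1.47418
OR/RR = 1.60838 / 1.47418 = 1.09103
The outcome is not rare, so the OR lies further from 1 than the RR.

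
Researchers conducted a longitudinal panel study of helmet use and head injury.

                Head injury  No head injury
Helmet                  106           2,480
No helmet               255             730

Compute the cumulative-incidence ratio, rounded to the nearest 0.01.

Cells: a = 106, b = 2480, c = 255, d = 730.
Risk in exposed = 106/2586 = 0.04099; risk in unexposed = 255/985 = 0.25888.
RR = 0.04099 / 0.25888 = 0.15833
The risk is 84% lower among the exposed than among the unexposed.

0.16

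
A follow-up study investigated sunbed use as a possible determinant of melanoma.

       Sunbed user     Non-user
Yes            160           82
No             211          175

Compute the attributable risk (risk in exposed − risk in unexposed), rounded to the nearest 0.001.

0.112

Reading the table with exposure as columns: a = 160 (Sunbed user, case), b = 211 (Sunbed user, non-case), c = 82 (Non-user, case), d = 175.
Risk in exposed = 160/371 = 0.431267; risk in unexposed = 82/257 = 0.319066.
Risk difference = 0.431267 − 0.319066 = 0.112201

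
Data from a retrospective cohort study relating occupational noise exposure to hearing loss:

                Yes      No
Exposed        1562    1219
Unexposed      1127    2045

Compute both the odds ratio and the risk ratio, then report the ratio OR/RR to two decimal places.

Cells: a = 1562, b = 1219, c = 1127, d = 2045.
OR = (1562·2045)/(1219·1127) = 3194290/1373813 = 2.32513
Risk in exposed = 1562/2781 = 0.56167; risk in unexposed = 1127/3172 = 0.35530; RR = 1.58085
OR/RR = 2.32513 / 1.58085 = 1.47081
The outcome is not rare, so the OR lies further from 1 than the RR.

1.47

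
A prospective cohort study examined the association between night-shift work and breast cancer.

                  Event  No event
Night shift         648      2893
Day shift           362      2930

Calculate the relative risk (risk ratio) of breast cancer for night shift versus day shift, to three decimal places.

Cells: a = 648, b = 2893, c = 362, d = 2930.
Risk in exposed = 648/3541 = 0.18300; risk in unexposed = 362/3292 = 0.10996.
RR = 0.18300 / 0.10996 = 1.66418
The risk among the exposed is 1.66 times that among the unexposed.

1.664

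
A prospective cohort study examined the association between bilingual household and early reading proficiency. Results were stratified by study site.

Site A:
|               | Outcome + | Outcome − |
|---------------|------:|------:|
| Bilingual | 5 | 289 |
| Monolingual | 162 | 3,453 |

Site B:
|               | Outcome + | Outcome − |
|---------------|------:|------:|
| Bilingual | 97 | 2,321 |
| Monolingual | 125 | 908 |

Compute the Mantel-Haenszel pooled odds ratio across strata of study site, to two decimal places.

OR_MH = Σ(aᵢdᵢ/nᵢ) / Σ(bᵢcᵢ/nᵢ), where nᵢ is the stratum total.
Stratum 1 (Site A): n = 3909; a·d/n = 5·3453/3909 = 4.4167; b·c/n = 289·162/3909 = 11.9770
Stratum 2 (Site B): n = 3451; a·d/n = 97·908/3451 = 25.5219; b·c/n = 2321·125/3451 = 84.0698
OR_MH = (4.4167 + 25.5219) / (11.9770 + 84.0698) = 29.9386 / 96.0468 = 0.31171

0.31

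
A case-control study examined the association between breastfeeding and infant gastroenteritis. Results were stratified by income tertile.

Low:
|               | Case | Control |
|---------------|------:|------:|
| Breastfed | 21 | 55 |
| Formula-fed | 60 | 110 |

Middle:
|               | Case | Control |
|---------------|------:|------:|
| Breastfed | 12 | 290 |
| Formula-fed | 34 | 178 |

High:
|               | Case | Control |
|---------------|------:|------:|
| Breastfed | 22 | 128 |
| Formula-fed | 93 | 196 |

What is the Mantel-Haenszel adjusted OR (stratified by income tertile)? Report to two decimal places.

0.39

OR_MH = Σ(aᵢdᵢ/nᵢ) / Σ(bᵢcᵢ/nᵢ), where nᵢ is the stratum total.
Stratum 1 (Low): n = 246; a·d/n = 21·110/246 = 9.3902; b·c/n = 55·60/246 = 13.4146
Stratum 2 (Middle): n = 514; a·d/n = 12·178/514 = 4.1556; b·c/n = 290·34/514 = 19.1829
Stratum 3 (High): n = 439; a·d/n = 22·196/439 = 9.8223; b·c/n = 128·93/439 = 27.1162
OR_MH = (9.3902 + 4.1556 + 9.8223) / (13.4146 + 19.1829 + 27.1162) = 23.3682 / 59.7137 = 0.39134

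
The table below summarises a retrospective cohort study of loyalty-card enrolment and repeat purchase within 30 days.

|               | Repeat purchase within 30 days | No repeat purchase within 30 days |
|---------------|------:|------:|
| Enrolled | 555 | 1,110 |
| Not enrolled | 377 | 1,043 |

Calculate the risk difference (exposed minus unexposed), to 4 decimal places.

Cells: a = 555, b = 1110, c = 377, d = 1043.
Risk in exposed = 555/1665 = 0.333333; risk in unexposed = 377/1420 = 0.265493.
Risk difference = 0.333333 − 0.265493 = 0.067840

0.0678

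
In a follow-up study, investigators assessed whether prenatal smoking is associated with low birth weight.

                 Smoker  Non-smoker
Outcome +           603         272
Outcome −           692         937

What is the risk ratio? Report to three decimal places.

Reading the table with exposure as columns: a = 603 (Smoker, case), b = 692 (Smoker, non-case), c = 272 (Non-smoker, case), d = 937.
Risk in exposed = 603/1295 = 0.46564; risk in unexposed = 272/1209 = 0.22498.
RR = 0.46564 / 0.22498 = 2.06969
The risk among the exposed is 2.07 times that among the unexposed.

2.070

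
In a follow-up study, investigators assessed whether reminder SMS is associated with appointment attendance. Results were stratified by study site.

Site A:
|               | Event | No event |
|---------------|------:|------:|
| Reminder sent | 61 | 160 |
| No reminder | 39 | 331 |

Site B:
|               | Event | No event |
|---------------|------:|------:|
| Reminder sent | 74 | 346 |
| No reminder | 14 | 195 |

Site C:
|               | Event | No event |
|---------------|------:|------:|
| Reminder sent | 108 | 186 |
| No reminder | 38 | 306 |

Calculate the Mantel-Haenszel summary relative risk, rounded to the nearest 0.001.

2.920

RR_MH = Σ(aᵢ·n₀ᵢ/nᵢ) / Σ(cᵢ·n₁ᵢ/nᵢ), with n₁ᵢ = aᵢ+bᵢ (exposed), n₀ᵢ = cᵢ+dᵢ (unexposed), nᵢ = n₁ᵢ+n₀ᵢ.
Stratum 1 (Site A): n₁ = 221, n₀ = 370, n = 591; a·n₀/n = 61·370/591 = 38.1895; c·n₁/n = 39·221/591 = 14.5838
Stratum 2 (Site B): n₁ = 420, n₀ = 209, n = 629; a·n₀/n = 74·209/629 = 24.5882; c·n₁/n = 14·420/629 = 9.3482
Stratum 3 (Site C): n₁ = 294, n₀ = 344, n = 638; a·n₀/n = 108·344/638 = 58.2320; c·n₁/n = 38·294/638 = 17.5110
RR_MH = (38.1895 + 24.5882 + 58.2320) / (14.5838 + 9.3482 + 17.5110) = 121.0097 / 41.4429 = 2.91991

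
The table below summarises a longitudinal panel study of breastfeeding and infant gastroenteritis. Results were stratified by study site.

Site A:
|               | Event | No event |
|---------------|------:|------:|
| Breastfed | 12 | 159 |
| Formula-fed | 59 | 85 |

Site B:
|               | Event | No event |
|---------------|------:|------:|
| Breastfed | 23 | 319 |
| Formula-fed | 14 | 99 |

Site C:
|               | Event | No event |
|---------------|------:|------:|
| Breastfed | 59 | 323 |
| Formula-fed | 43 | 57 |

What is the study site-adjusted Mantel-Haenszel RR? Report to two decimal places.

RR_MH = Σ(aᵢ·n₀ᵢ/nᵢ) / Σ(cᵢ·n₁ᵢ/nᵢ), with n₁ᵢ = aᵢ+bᵢ (exposed), n₀ᵢ = cᵢ+dᵢ (unexposed), nᵢ = n₁ᵢ+n₀ᵢ.
Stratum 1 (Site A): n₁ = 171, n₀ = 144, n = 315; a·n₀/n = 12·144/315 = 5.4857; c·n₁/n = 59·171/315 = 32.0286
Stratum 2 (Site B): n₁ = 342, n₀ = 113, n = 455; a·n₀/n = 23·113/455 = 5.7121; c·n₁/n = 14·342/455 = 10.5231
Stratum 3 (Site C): n₁ = 382, n₀ = 100, n = 482; a·n₀/n = 59·100/482 = 12.2407; c·n₁/n = 43·382/482 = 34.0788
RR_MH = (5.4857 + 5.7121 + 12.2407) / (32.0286 + 10.5231 + 34.0788) = 23.4385 / 76.6305 = 0.30586

0.31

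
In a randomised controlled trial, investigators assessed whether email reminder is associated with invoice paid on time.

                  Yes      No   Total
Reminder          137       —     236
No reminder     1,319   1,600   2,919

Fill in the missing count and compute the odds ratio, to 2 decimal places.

The missing cell is in the exposed row: 236 − 137 = 99.
So a = 137, b = 99, c = 1319, d = 1600.
OR = (a·d)/(b·c) = (137 × 1600) / (99 × 1319) = 219200 / 130581 = 1.67865

1.68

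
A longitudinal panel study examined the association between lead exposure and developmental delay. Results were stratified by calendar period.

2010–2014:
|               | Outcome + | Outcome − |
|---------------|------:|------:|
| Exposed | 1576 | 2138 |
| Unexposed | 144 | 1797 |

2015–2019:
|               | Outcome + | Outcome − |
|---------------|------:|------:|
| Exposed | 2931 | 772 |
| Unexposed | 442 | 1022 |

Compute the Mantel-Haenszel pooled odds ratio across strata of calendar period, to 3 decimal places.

OR_MH = Σ(aᵢdᵢ/nᵢ) / Σ(bᵢcᵢ/nᵢ), where nᵢ is the stratum total.
Stratum 1 (2010–2014): n = 5655; a·d/n = 1576·1797/5655 = 500.8085; b·c/n = 2138·144/5655 = 54.4424
Stratum 2 (2015–2019): n = 5167; a·d/n = 2931·1022/5167 = 579.7333; b·c/n = 772·442/5167 = 66.0391
OR_MH = (500.8085 + 579.7333) / (54.4424 + 66.0391) = 1080.5418 / 120.4815 = 8.96853

8.969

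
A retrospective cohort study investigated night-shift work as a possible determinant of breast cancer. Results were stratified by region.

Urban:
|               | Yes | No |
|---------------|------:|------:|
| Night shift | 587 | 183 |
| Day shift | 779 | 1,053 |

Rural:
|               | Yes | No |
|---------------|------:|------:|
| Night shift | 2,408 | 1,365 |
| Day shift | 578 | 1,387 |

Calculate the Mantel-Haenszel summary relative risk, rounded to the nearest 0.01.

RR_MH = Σ(aᵢ·n₀ᵢ/nᵢ) / Σ(cᵢ·n₁ᵢ/nᵢ), with n₁ᵢ = aᵢ+bᵢ (exposed), n₀ᵢ = cᵢ+dᵢ (unexposed), nᵢ = n₁ᵢ+n₀ᵢ.
Stratum 1 (Urban): n₁ = 770, n₀ = 1832, n = 2602; a·n₀/n = 587·1832/2602 = 413.2913; c·n₁/n = 779·770/2602 = 230.5265
Stratum 2 (Rural): n₁ = 3773, n₀ = 1965, n = 5738; a·n₀/n = 2408·1965/5738 = 824.6288; c·n₁/n = 578·3773/5738 = 380.0617
RR_MH = (413.2913 + 824.6288) / (230.5265 + 380.0617) = 1237.9201 / 610.5882 = 2.02742

2.03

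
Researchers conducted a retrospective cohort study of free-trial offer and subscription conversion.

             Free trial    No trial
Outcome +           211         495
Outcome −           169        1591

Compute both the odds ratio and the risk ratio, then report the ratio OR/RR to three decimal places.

Reading the table with exposure as columns: a = 211 (Free trial, case), b = 169 (Free trial, non-case), c = 495 (No trial, case), d = 1591.
OR = (211·1591)/(169·495) = 335701/83655 = 4.01292
Risk in exposed = 211/380 = 0.55526; risk in unexposed = 495/2086 = 0.23730; RR = 2.33996
OR/RR = 4.01292 / 2.33996 = 1.71496
The outcome is not rare, so the OR lies further from 1 than the RR.

1.715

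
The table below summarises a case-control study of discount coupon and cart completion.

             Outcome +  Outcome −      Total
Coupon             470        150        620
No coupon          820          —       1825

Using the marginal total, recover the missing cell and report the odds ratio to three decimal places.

The missing cell is in the unexposed row: 1825 − 820 = 1005.
So a = 470, b = 150, c = 820, d = 1005.
OR = (a·d)/(b·c) = (470 × 1005) / (150 × 820) = 472350 / 123000 = 3.84024

3.840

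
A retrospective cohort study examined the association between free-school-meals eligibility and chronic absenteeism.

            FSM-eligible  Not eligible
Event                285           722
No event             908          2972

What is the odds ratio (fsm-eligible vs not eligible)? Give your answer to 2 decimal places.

Reading the table with exposure as columns: a = 285 (FSM-eligible, case), b = 908 (FSM-eligible, non-case), c = 722 (Not eligible, case), d = 2972.
OR = (a·d)/(b·c) = (285 × 2972) / (908 × 722) = 847020 / 655576 = 1.29202
The odds of chronic absenteeism are about 1.29 times as high in the fsm-eligible group.

1.29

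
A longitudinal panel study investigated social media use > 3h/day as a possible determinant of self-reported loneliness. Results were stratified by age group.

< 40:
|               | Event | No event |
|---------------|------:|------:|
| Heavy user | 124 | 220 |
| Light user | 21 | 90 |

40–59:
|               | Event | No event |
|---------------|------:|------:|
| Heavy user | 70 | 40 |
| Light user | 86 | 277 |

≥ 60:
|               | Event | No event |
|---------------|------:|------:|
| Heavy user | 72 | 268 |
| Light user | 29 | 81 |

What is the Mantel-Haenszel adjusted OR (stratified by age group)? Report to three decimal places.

2.262

OR_MH = Σ(aᵢdᵢ/nᵢ) / Σ(bᵢcᵢ/nᵢ), where nᵢ is the stratum total.
Stratum 1 (< 40): n = 455; a·d/n = 124·90/455 = 24.5275; b·c/n = 220·21/455 = 10.1538
Stratum 2 (40–59): n = 473; a·d/n = 70·277/473 = 40.9937; b·c/n = 40·86/473 = 7.2727
Stratum 3 (≥ 60): n = 450; a·d/n = 72·81/450 = 12.9600; b·c/n = 268·29/450 = 17.2711
OR_MH = (24.5275 + 40.9937 + 12.9600) / (10.1538 + 7.2727 + 17.2711) = 78.4811 / 34.6977 = 2.26185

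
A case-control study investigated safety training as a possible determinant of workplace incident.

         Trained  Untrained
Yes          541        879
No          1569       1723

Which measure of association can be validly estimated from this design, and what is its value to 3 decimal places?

Reading the table with exposure as columns: a = 541 (Trained, case), b = 1569 (Trained, non-case), c = 879 (Untrained, case), d = 1723.
This is a case-control study: participants were sampled on outcome status, so risks in the source population cannot be estimated directly — relative risk is not valid here. The odds ratio is the appropriate measure.
OR = (a·d)/(b·c) = (541 × 1723) / (1569 × 879) = 932143 / 1379151 = 0.67588

0.676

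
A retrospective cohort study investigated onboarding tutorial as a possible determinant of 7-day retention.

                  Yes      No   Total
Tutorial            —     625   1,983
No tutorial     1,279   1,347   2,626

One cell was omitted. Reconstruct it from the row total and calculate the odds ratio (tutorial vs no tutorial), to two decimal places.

The missing cell is in the exposed row: 1983 − 625 = 1358.
So a = 1358, b = 625, c = 1279, d = 1347.
OR = (a·d)/(b·c) = (1358 × 1347) / (625 × 1279) = 1829226 / 799375 = 2.28832

2.29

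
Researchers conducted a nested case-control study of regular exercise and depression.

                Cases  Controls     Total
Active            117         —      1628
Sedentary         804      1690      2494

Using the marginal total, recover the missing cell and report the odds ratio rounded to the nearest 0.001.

0.163

The missing cell is in the exposed row: 1628 − 117 = 1511.
So a = 117, b = 1511, c = 804, d = 1690.
OR = (a·d)/(b·c) = (117 × 1690) / (1511 × 804) = 197730 / 1214844 = 0.16276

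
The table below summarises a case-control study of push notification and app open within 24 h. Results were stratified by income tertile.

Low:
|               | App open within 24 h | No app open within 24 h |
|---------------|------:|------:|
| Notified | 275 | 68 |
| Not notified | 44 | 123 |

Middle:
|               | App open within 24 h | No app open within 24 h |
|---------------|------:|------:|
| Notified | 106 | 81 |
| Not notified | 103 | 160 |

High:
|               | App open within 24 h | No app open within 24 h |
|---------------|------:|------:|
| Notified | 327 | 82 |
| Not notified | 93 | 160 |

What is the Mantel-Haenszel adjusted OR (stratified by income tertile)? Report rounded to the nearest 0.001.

OR_MH = Σ(aᵢdᵢ/nᵢ) / Σ(bᵢcᵢ/nᵢ), where nᵢ is the stratum total.
Stratum 1 (Low): n = 510; a·d/n = 275·123/510 = 66.3235; b·c/n = 68·44/510 = 5.8667
Stratum 2 (Middle): n = 450; a·d/n = 106·160/450 = 37.6889; b·c/n = 81·103/450 = 18.5400
Stratum 3 (High): n = 662; a·d/n = 327·160/662 = 79.0332; b·c/n = 82·93/662 = 11.5196
OR_MH = (66.3235 + 37.6889 + 79.0332) / (5.8667 + 18.5400 + 11.5196) = 183.0457 / 35.9263 = 5.09503

5.095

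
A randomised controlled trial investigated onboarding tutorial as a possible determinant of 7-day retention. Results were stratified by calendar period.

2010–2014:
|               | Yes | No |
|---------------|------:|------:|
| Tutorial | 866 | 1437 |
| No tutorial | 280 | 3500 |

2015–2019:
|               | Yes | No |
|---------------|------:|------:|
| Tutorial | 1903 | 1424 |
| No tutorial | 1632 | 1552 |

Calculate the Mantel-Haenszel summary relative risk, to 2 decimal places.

RR_MH = Σ(aᵢ·n₀ᵢ/nᵢ) / Σ(cᵢ·n₁ᵢ/nᵢ), with n₁ᵢ = aᵢ+bᵢ (exposed), n₀ᵢ = cᵢ+dᵢ (unexposed), nᵢ = n₁ᵢ+n₀ᵢ.
Stratum 1 (2010–2014): n₁ = 2303, n₀ = 3780, n = 6083; a·n₀/n = 866·3780/6083 = 538.1358; c·n₁/n = 280·2303/6083 = 106.0069
Stratum 2 (2015–2019): n₁ = 3327, n₀ = 3184, n = 6511; a·n₀/n = 1903·3184/6511 = 930.6024; c·n₁/n = 1632·3327/6511 = 833.9217
RR_MH = (538.1358 + 930.6024) / (106.0069 + 833.9217) = 1468.7382 / 939.9286 = 1.56261

1.56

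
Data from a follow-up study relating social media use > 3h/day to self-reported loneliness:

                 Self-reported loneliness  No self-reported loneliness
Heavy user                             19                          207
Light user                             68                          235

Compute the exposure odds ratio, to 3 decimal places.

0.317

Cells: a = 19, b = 207, c = 68, d = 235.
OR = (a·d)/(b·c) = (19 × 235) / (207 × 68) = 4465 / 14076 = 0.31721
Exposure is associated with lower odds of self-reported loneliness (OR = 0.32 < 1).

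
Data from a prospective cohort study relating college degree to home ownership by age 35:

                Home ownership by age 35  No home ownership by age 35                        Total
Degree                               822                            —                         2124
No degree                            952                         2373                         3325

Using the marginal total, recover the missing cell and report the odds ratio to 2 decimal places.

The missing cell is in the exposed row: 2124 − 822 = 1302.
So a = 822, b = 1302, c = 952, d = 2373.
OR = (a·d)/(b·c) = (822 × 2373) / (1302 × 952) = 1950606 / 1239504 = 1.57370

1.57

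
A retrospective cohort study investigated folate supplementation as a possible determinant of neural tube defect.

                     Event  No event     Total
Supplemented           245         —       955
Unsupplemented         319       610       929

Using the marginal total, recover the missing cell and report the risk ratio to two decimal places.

0.75

The missing cell is in the exposed row: 955 − 245 = 710.
So a = 245, b = 710, c = 319, d = 610.
RR = [a/(a+b)] / [c/(c+d)] = (245/955) / (319/929) = 0.25654/0.34338 = 0.74712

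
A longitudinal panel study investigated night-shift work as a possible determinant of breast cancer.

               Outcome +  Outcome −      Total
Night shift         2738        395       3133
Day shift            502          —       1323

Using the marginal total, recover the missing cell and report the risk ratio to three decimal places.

2.303

The missing cell is in the unexposed row: 1323 − 502 = 821.
So a = 2738, b = 395, c = 502, d = 821.
RR = [a/(a+b)] / [c/(c+d)] = (2738/3133) / (502/1323) = 0.87392/0.37944 = 2.30319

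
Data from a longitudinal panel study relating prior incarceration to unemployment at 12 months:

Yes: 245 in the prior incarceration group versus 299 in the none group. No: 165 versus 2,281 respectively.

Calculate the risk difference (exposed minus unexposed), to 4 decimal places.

From the description: a = 245, b = 165, c = 299, d = 2281.
Risk in exposed = 245/410 = 0.597561; risk in unexposed = 299/2580 = 0.115891.
Risk difference = 0.597561 − 0.115891 = 0.481670

0.4817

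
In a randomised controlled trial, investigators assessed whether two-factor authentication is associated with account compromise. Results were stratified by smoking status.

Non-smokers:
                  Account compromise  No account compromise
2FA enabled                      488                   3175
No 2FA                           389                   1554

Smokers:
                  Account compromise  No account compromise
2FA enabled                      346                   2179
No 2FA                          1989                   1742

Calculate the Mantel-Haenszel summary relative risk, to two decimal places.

0.36

RR_MH = Σ(aᵢ·n₀ᵢ/nᵢ) / Σ(cᵢ·n₁ᵢ/nᵢ), with n₁ᵢ = aᵢ+bᵢ (exposed), n₀ᵢ = cᵢ+dᵢ (unexposed), nᵢ = n₁ᵢ+n₀ᵢ.
Stratum 1 (Non-smokers): n₁ = 3663, n₀ = 1943, n = 5606; a·n₀/n = 488·1943/5606 = 169.1374; c·n₁/n = 389·3663/5606 = 254.1753
Stratum 2 (Smokers): n₁ = 2525, n₀ = 3731, n = 6256; a·n₀/n = 346·3731/6256 = 206.3501; c·n₁/n = 1989·2525/6256 = 802.7853
RR_MH = (169.1374 + 206.3501) / (254.1753 + 802.7853) = 375.4874 / 1056.9607 = 0.35525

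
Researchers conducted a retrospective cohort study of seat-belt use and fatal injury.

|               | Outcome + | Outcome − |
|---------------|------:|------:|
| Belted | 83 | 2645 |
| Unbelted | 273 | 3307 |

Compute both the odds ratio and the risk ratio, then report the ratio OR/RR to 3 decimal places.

0.953

Cells: a = 83, b = 2645, c = 273, d = 3307.
OR = (83·3307)/(2645·273) = 274481/722085 = 0.38012
Risk in exposed = 83/2728 = 0.03043; risk in unexposed = 273/3580 = 0.07626; RR = 0.39898
OR/RR = 0.38012 / 0.39898 = 0.95273
The outcome is rare in both groups, so OR ≈ RR (ratio near 1).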